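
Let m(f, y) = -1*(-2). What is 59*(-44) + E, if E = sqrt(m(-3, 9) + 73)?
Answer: -2596 + 5*sqrt(3) ≈ -2587.3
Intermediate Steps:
m(f, y) = 2
E = 5*sqrt(3) (E = sqrt(2 + 73) = sqrt(75) = 5*sqrt(3) ≈ 8.6602)
59*(-44) + E = 59*(-44) + 5*sqrt(3) = -2596 + 5*sqrt(3)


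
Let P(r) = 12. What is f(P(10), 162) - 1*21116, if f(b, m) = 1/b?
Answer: -253391/12 ≈ -21116.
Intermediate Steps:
f(P(10), 162) - 1*21116 = 1/12 - 1*21116 = 1/12 - 21116 = -253391/12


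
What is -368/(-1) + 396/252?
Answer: 2587/7 ≈ 369.57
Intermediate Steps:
-368/(-1) + 396/252 = -368*(-1) + 396*(1/252) = 368 + 11/7 = 2587/7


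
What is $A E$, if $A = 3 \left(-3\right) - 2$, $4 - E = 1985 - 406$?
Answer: $17325$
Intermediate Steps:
$E = -1575$ ($E = 4 - \left(1985 - 406\right) = 4 - 1579 = -1575$)
$A = -11$ ($A = -9 - 2 = -11$)
$A E = \left(-11\right) \left(-1575\right) = 17325$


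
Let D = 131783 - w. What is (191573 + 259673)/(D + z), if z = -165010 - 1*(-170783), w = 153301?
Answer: -451246/15745 ≈ -28.660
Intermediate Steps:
D = -21518 (D = 131783 - 1*153301 = 131783 - 153301 = -21518)
z = 5773 (z = -165010 + 170783 = 5773)
(191573 + 259673)/(D + z) = (191573 + 259673)/(-21518 + 5773) = 451246/(-15745) = 451246*(-1/15745) = -451246/15745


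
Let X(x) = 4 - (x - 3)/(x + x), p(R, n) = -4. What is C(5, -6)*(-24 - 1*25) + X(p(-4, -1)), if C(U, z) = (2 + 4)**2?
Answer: -14087/8 ≈ -1760.9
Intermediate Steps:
C(U, z) = 36 (C(U, z) = 6**2 = 36)
X(x) = 4 - (-3 + x)/(2*x)
C(5, -6)*(-24 - 1*25) + X(p(-4, -1)) = 36*(-24 - 1*25) + (1/2)*(3 + 7*(-4))/(-4) = 36*(-24 - 25) + (1/2)*(-1/4)*(3 - 28) = 36*(-49) + (1/2)*(-1/4)*(-25) = -1764 + 25/8 = -14087/8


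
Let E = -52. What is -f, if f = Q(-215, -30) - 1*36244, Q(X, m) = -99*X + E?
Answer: 15011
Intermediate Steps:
Q(X, m) = -52 - 99*X (Q(X, m) = -99*X - 52 = -52 - 99*X)
f = -15011 (f = (-52 - 99*(-215)) - 1*36244 = (-52 + 21285) - 36244 = 21233 - 36244 = -15011)
-f = -1*(-15011) = 15011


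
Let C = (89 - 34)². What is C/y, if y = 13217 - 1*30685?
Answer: -275/1588 ≈ -0.17317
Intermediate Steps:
C = 3025 (C = 55² = 3025)
y = -17468 (y = 13217 - 30685 = -17468)
C/y = 3025/(-17468) = 3025*(-1/17468) = -275/1588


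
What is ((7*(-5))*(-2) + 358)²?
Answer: 183184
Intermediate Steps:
((7*(-5))*(-2) + 358)² = (-35*(-2) + 358)² = (70 + 358)² = 428² = 183184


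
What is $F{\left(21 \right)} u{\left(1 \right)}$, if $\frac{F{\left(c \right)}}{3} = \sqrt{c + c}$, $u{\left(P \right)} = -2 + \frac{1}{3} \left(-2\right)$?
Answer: $- 8 \sqrt{42} \approx -51.846$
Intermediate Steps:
$u{\left(P \right)} = - \frac{8}{3}$ ($u{\left(P \right)} = -2 + \frac{1}{3} \left(-2\right) = -2 - \frac{2}{3} = - \frac{8}{3}$)
$F{\left(c \right)} = 3 \sqrt{2} \sqrt{c}$ ($F{\left(c \right)} = 3 \sqrt{c + c} = 3 \sqrt{2 c} = 3 \sqrt{2} \sqrt{c}$)
$F{\left(21 \right)} u{\left(1 \right)} = 3 \sqrt{2} \sqrt{21} \left(- \frac{8}{3}\right) = 3 \sqrt{42} \left(- \frac{8}{3}\right) = - 8 \sqrt{42}$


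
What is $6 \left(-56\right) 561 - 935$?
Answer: $-189431$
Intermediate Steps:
$6 \left(-56\right) 561 - 935 = \left(-336\right) 561 - 935 = -188496 - 935 = -189431$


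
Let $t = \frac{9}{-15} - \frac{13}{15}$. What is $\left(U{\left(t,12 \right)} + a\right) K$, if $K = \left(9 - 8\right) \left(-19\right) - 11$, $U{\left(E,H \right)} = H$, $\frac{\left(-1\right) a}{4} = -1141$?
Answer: $-137280$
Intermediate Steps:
$t = - \frac{22}{15}$ ($t = 9 \left(- \frac{1}{15}\right) - \frac{13}{15} = - \frac{3}{5} - \frac{13}{15} = - \frac{22}{15} \approx -1.4667$)
$a = 4564$ ($a = \left(-4\right) \left(-1141\right) = 4564$)
$K = -30$ ($K = 1 \left(-19\right) - 11 = -19 - 11 = -30$)
$\left(U{\left(t,12 \right)} + a\right) K = \left(12 + 4564\right) \left(-30\right) = 4576 \left(-30\right) = -137280$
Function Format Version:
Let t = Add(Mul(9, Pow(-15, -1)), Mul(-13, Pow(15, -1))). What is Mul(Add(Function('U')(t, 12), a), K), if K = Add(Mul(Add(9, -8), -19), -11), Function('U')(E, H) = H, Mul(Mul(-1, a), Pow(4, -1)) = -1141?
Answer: -137280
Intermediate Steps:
t = Rational(-22, 15) (t = Add(Mul(9, Rational(-1, 15)), Mul(-13, Rational(1, 15))) = Add(Rational(-3, 5), Rational(-13, 15)) = Rational(-22, 15) ≈ -1.4667)
a = 4564 (a = Mul(-4, -1141) = 4564)
K = -30 (K = Add(Mul(1, -19), -11) = Add(-19, -11) = -30)
Mul(Add(Function('U')(t, 12), a), K) = Mul(Add(12, 4564), -30) = Mul(4576, -30) = -137280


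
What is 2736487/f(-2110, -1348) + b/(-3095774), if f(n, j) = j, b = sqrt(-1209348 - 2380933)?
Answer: -2736487/1348 - I*sqrt(3590281)/3095774 ≈ -2030.0 - 0.00061206*I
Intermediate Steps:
b = I*sqrt(3590281) (b = sqrt(-3590281) = I*sqrt(3590281) ≈ 1894.8*I)
2736487/f(-2110, -1348) + b/(-3095774) = 2736487/(-1348) + (I*sqrt(3590281))/(-3095774) = 2736487*(-1/1348) + (I*sqrt(3590281))*(-1/3095774) = -2736487/1348 - I*sqrt(3590281)/3095774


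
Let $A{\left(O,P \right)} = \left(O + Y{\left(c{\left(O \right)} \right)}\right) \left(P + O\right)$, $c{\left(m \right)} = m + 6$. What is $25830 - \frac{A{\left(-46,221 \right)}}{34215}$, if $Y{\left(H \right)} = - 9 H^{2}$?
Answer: $\frac{177260300}{6843} \approx 25904.0$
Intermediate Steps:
$c{\left(m \right)} = 6 + m$
$A{\left(O,P \right)} = \left(O + P\right) \left(O - 9 \left(6 + O\right)^{2}\right)$ ($A{\left(O,P \right)} = \left(O - 9 \left(6 + O\right)^{2}\right) \left(P + O\right) = \left(O - 9 \left(6 + O\right)^{2}\right) \left(O + P\right) = \left(O + P\right) \left(O - 9 \left(6 + O\right)^{2}\right)$)
$25830 - \frac{A{\left(-46,221 \right)}}{34215} = 25830 - \frac{\left(-46\right)^{2} - 10166 - - 414 \left(6 - 46\right)^{2} - 1989 \left(6 - 46\right)^{2}}{34215} = 25830 - \left(2116 - 10166 - - 414 \left(-40\right)^{2} - 1989 \left(-40\right)^{2}\right) \frac{1}{34215} = 25830 - \left(2116 - 10166 - \left(-414\right) 1600 - 1989 \cdot 1600\right) \frac{1}{34215} = 25830 - \left(2116 - 10166 + 662400 - 3182400\right) \frac{1}{34215} = 25830 - \left(-2528050\right) \frac{1}{34215} = 25830 - - \frac{505610}{6843} = 25830 + \frac{505610}{6843} = \frac{177260300}{6843}$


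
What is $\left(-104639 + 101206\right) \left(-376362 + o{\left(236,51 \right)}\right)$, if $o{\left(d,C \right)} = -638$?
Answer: $1294241000$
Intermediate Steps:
$\left(-104639 + 101206\right) \left(-376362 + o{\left(236,51 \right)}\right) = \left(-104639 + 101206\right) \left(-376362 - 638\right) = \left(-3433\right) \left(-377000\right) = 1294241000$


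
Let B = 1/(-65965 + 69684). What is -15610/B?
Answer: -58053590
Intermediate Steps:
B = 1/3719 ≈ 0.00026889
-15610/B = -15610/1/3719 = -15610*3719 = -58053590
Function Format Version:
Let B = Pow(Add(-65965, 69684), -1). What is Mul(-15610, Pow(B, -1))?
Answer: -58053590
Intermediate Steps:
B = Rational(1, 3719) (B = Pow(3719, -1) = Rational(1, 3719) ≈ 0.00026889)
Mul(-15610, Pow(B, -1)) = Mul(-15610, Pow(Rational(1, 3719), -1)) = Mul(-15610, 3719) = -58053590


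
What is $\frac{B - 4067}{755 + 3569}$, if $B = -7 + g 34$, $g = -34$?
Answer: $- \frac{2615}{2162} \approx -1.2095$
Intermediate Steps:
$B = -1163$ ($B = -7 - 1156 = -1163$)
$\frac{B - 4067}{755 + 3569} = \frac{-1163 - 4067}{755 + 3569} = - \frac{5230}{4324} = \left(-5230\right) \frac{1}{4324} = - \frac{2615}{2162}$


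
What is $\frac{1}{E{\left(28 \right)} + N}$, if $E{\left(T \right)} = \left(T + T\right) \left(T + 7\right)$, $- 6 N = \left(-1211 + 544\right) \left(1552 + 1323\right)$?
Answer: $\frac{6}{1929385} \approx 3.1098 \cdot 10^{-6}$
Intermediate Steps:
$N = \frac{1917625}{6}$ ($N = - \frac{\left(-1211 + 544\right) \left(1552 + 1323\right)}{6} = - \frac{\left(-667\right) 2875}{6} = \left(- \frac{1}{6}\right) \left(-1917625\right) = \frac{1917625}{6} \approx 3.196 \cdot 10^{5}$)
$E{\left(T \right)} = 2 T \left(7 + T\right)$
$\frac{1}{E{\left(28 \right)} + N} = \frac{1}{2 \cdot 28 \left(7 + 28\right) + \frac{1917625}{6}} = \frac{1}{2 \cdot 28 \cdot 35 + \frac{1917625}{6}} = \frac{1}{1960 + \frac{1917625}{6}} = \frac{1}{\frac{1929385}{6}} = \frac{6}{1929385}$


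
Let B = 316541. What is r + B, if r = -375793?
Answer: -59252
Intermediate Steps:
r + B = -375793 + 316541 = -59252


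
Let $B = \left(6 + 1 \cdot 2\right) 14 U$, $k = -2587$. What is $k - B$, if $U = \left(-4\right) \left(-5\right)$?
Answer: $-4827$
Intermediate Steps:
$U = 20$
$B = 2240$ ($B = \left(6 + 1 \cdot 2\right) 14 \cdot 20 = \left(6 + 2\right) 14 \cdot 20 = 8 \cdot 14 \cdot 20 = 112 \cdot 20 = 2240$)
$k - B = -2587 - 2240 = -4827$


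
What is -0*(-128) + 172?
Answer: 172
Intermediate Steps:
-0*(-128) + 172 = -608*0 + 172 = 0 + 172 = 172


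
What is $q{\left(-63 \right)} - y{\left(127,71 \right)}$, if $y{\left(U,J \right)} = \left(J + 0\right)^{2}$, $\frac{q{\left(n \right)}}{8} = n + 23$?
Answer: $-5361$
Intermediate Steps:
$q{\left(n \right)} = 184 + 8 n$ ($q{\left(n \right)} = 8 \left(n + 23\right) = 8 \left(23 + n\right) = 184 + 8 n$)
$y{\left(U,J \right)} = J^{2}$
$q{\left(-63 \right)} - y{\left(127,71 \right)} = \left(184 + 8 \left(-63\right)\right) - 71^{2} = \left(184 - 504\right) - 5041 = -320 - 5041 = -5361$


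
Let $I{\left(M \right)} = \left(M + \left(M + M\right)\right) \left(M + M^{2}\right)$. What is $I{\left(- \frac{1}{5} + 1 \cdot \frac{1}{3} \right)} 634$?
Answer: $\frac{43112}{1125} \approx 38.322$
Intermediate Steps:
$I{\left(M \right)} = 3 M \left(M + M^{2}\right)$ ($I{\left(M \right)} = \left(M + 2 M\right) \left(M + M^{2}\right) = 3 M \left(M + M^{2}\right)$)
$I{\left(- \frac{1}{5} + 1 \cdot \frac{1}{3} \right)} 634 = 3 \left(- \frac{1}{5} + 1 \cdot \frac{1}{3}\right)^{2} \left(1 + \left(- \frac{1}{5} + 1 \cdot \frac{1}{3}\right)\right) 634 = 3 \left(\left(-1\right) \frac{1}{5} + 1 \cdot \frac{1}{3}\right)^{2} \left(1 + \left(\left(-1\right) \frac{1}{5} + 1 \cdot \frac{1}{3}\right)\right) 634 = 3 \left(- \frac{1}{5} + \frac{1}{3}\right)^{2} \left(1 + \left(- \frac{1}{5} + \frac{1}{3}\right)\right) 634 = 3 \left(\frac{2}{15}\right)^{2} \left(1 + \frac{2}{15}\right) 634 = 3 \cdot \frac{4}{225} \cdot \frac{17}{15} \cdot 634 = \frac{68}{1125} \cdot 634 = \frac{43112}{1125}$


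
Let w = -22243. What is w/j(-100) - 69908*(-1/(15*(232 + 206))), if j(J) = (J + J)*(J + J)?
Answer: 265018349/26280000 ≈ 10.084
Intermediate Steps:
j(J) = 4*J² (j(J) = (2*J)*(2*J) = 4*J²)
w/j(-100) - 69908*(-1/(15*(232 + 206))) = -22243/(4*(-100)²) - 69908*(-1/(15*(232 + 206))) = -22243/(4*10000) - 69908/((-15*438)) = -22243/40000 - 69908/(-6570) = -22243*1/40000 - 69908*(-1/6570) = -22243/40000 + 34954/3285 = 265018349/26280000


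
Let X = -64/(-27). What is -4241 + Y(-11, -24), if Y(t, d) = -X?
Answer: -114571/27 ≈ -4243.4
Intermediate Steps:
X = 64/27 (X = -64*(-1/27) = 64/27 ≈ 2.3704)
Y(t, d) = -64/27 (Y(t, d) = -1*64/27 = -64/27)
-4241 + Y(-11, -24) = -4241 - 64/27 = -114571/27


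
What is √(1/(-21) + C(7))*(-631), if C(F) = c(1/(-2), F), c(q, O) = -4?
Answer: -631*I*√1785/21 ≈ -1269.5*I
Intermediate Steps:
C(F) = -4
√(1/(-21) + C(7))*(-631) = √(1/(-21) - 4)*(-631) = √(-1/21 - 4)*(-631) = √(-85/21)*(-631) = (I*√1785/21)*(-631) = -631*I*√1785/21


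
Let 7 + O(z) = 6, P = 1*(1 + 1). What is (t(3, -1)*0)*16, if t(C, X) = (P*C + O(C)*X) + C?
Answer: 0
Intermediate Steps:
P = 2 (P = 1*2 = 2)
O(z) = -1 (O(z) = -7 + 6 = -1)
t(C, X) = -X + 3*C (t(C, X) = (2*C - X) + C = (-X + 2*C) + C = -X + 3*C)
(t(3, -1)*0)*16 = ((-1*(-1) + 3*3)*0)*16 = ((1 + 9)*0)*16 = (10*0)*16 = 0*16 = 0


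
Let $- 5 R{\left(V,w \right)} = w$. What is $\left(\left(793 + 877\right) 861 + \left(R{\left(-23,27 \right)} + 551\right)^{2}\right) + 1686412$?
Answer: $\frac{85549034}{25} \approx 3.422 \cdot 10^{6}$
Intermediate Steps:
$R{\left(V,w \right)} = - \frac{w}{5}$
$\left(\left(793 + 877\right) 861 + \left(R{\left(-23,27 \right)} + 551\right)^{2}\right) + 1686412 = \left(\left(793 + 877\right) 861 + \left(\left(- \frac{1}{5}\right) 27 + 551\right)^{2}\right) + 1686412 = \left(1670 \cdot 861 + \left(- \frac{27}{5} + 551\right)^{2}\right) + 1686412 = \left(1437870 + \left(\frac{2728}{5}\right)^{2}\right) + 1686412 = \left(1437870 + \frac{7441984}{25}\right) + 1686412 = \frac{43388734}{25} + 1686412 = \frac{85549034}{25}$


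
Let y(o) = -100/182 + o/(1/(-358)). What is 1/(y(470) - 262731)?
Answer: -91/39220231 ≈ -2.3202e-6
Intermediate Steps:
y(o) = -50/91 - 358*o (y(o) = -100*1/182 + o/(-1/358) = -50/91 + o*(-358) = -50/91 - 358*o)
1/(y(470) - 262731) = 1/((-50/91 - 358*470) - 262731) = 1/((-50/91 - 168260) - 262731) = 1/(-15311710/91 - 262731) = 1/(-39220231/91) = -91/39220231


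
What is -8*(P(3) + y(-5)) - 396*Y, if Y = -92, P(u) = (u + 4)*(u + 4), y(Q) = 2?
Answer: 36024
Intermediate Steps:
P(u) = (4 + u)**2 (P(u) = (4 + u)*(4 + u) = (4 + u)**2)
-8*(P(3) + y(-5)) - 396*Y = -8*((4 + 3)**2 + 2) - 396*(-92) = -8*(7**2 + 2) + 36432 = -8*(49 + 2) + 36432 = -8*51 + 36432 = -408 + 36432 = 36024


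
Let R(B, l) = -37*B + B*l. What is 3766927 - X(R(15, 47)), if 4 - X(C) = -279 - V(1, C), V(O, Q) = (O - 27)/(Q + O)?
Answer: 568763270/151 ≈ 3.7666e+6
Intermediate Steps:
V(O, Q) = (-27 + O)/(O + Q)
X(C) = 283 - 26/(1 + C) (X(C) = 4 - (-279 - (-27 + 1)/(1 + C)) = 4 - (-279 - (-26)/(1 + C)) = 4 - (-279 + 26/(1 + C)) = 4 + (279 - 26/(1 + C)) = 283 - 26/(1 + C))
3766927 - X(R(15, 47)) = 3766927 - (257 + 283*(15*(-37 + 47)))/(1 + 15*(-37 + 47)) = 3766927 - (257 + 283*(15*10))/(1 + 15*10) = 3766927 - (257 + 283*150)/(1 + 150) = 3766927 - (257 + 42450)/151 = 3766927 - 42707/151 = 568763270/151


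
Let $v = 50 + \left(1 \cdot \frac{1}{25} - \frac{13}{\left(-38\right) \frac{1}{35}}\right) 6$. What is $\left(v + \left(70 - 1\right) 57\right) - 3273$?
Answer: $\frac{371489}{475} \approx 782.08$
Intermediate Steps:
$v = \frac{57989}{475}$ ($v = 50 + \left(1 \cdot \frac{1}{25} - \frac{13}{\left(-38\right) \frac{1}{35}}\right) 6 = 50 + \left(\frac{1}{25} - \frac{13}{- \frac{38}{35}}\right) 6 = 50 + \left(\frac{1}{25} - - \frac{455}{38}\right) 6 = 50 + \left(\frac{1}{25} + \frac{455}{38}\right) 6 = 50 + \frac{11413}{950} \cdot 6 = 50 + \frac{34239}{475} = \frac{57989}{475} \approx 122.08$)
$\left(v + \left(70 - 1\right) 57\right) - 3273 = \left(\frac{57989}{475} + \left(70 - 1\right) 57\right) - 3273 = \left(\frac{57989}{475} + 69 \cdot 57\right) - 3273 = \left(\frac{57989}{475} + 3933\right) - 3273 = \frac{1926164}{475} - 3273 = \frac{371489}{475}$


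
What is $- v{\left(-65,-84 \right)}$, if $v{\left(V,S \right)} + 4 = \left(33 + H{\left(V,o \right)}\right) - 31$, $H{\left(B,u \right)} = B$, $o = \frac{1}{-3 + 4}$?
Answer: $67$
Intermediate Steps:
$o = 1$ ($o = 1^{-1} = 1$)
$v{\left(V,S \right)} = -2 + V$ ($v{\left(V,S \right)} = -4 + \left(\left(33 + V\right) - 31\right) = -4 + \left(2 + V\right) = -2 + V$)
$- v{\left(-65,-84 \right)} = - (-2 - 65) = \left(-1\right) \left(-67\right) = 67$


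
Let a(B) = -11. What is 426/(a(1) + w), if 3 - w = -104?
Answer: 71/16 ≈ 4.4375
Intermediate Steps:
w = 107 (w = 3 - 1*(-104) = 3 + 104 = 107)
426/(a(1) + w) = 426/(-11 + 107) = 426/96 = 426*(1/96) = 71/16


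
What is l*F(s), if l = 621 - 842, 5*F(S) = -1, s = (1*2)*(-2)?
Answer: 221/5 ≈ 44.200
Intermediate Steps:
s = -4 (s = 2*(-2) = -4)
F(S) = -⅕ (F(S) = (⅕)*(-1) = -⅕)
l = -221
l*F(s) = -221*(-⅕) = 221/5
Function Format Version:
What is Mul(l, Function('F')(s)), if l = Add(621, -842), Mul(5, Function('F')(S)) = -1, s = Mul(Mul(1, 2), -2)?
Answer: Rational(221, 5) ≈ 44.200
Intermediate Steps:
s = -4 (s = Mul(2, -2) = -4)
Function('F')(S) = Rational(-1, 5) (Function('F')(S) = Mul(Rational(1, 5), -1) = Rational(-1, 5))
l = -221
Mul(l, Function('F')(s)) = Mul(-221, Rational(-1, 5)) = Rational(221, 5)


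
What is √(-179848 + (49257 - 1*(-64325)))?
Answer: I*√66266 ≈ 257.42*I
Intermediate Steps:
√(-179848 + (49257 - 1*(-64325))) = √(-179848 + (49257 + 64325)) = √(-179848 + 113582) = √(-66266) = I*√66266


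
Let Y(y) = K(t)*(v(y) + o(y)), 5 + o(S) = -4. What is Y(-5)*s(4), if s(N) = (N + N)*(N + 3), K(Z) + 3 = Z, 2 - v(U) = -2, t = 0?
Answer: 840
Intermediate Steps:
v(U) = 4 (v(U) = 2 - 1*(-2) = 2 + 2 = 4)
o(S) = -9 (o(S) = -5 - 4 = -9)
K(Z) = -3 + Z
s(N) = 2*N*(3 + N) (s(N) = (2*N)*(3 + N) = 2*N*(3 + N))
Y(y) = 15 (Y(y) = (-3 + 0)*(4 - 9) = -3*(-5) = 15)
Y(-5)*s(4) = 15*(2*4*(3 + 4)) = 15*(2*4*7) = 15*56 = 840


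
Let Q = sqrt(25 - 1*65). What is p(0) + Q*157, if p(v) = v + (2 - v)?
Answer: 2 + 314*I*sqrt(10) ≈ 2.0 + 992.96*I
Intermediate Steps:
Q = 2*I*sqrt(10) (Q = sqrt(25 - 65) = sqrt(-40) = 2*I*sqrt(10) ≈ 6.3246*I)
p(v) = 2
p(0) + Q*157 = 2 + (2*I*sqrt(10))*157 = 2 + 314*I*sqrt(10)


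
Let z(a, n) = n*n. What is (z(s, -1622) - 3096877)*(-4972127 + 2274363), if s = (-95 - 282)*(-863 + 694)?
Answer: 1257139139652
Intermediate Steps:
s = 63713 (s = -377*(-169) = 63713)
z(a, n) = n²
(z(s, -1622) - 3096877)*(-4972127 + 2274363) = ((-1622)² - 3096877)*(-4972127 + 2274363) = (2630884 - 3096877)*(-2697764) = -465993*(-2697764) = 1257139139652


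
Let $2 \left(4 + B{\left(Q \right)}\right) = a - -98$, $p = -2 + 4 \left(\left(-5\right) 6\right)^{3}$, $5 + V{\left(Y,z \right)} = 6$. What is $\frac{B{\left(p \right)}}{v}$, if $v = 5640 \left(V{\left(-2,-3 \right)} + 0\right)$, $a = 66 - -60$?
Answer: $\frac{9}{470} \approx 0.019149$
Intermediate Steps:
$V{\left(Y,z \right)} = 1$ ($V{\left(Y,z \right)} = -5 + 6 = 1$)
$a = 126$ ($a = 66 + 60 = 126$)
$v = 5640$ ($v = 5640 \left(1 + 0\right) = 5640 \cdot 1 = 5640$)
$p = -108002$ ($p = -2 + 4 \left(-30\right)^{3} = -2 + 4 \left(-27000\right) = -2 - 108000 = -108002$)
$B{\left(Q \right)} = 108$ ($B{\left(Q \right)} = -4 + \frac{126 - -98}{2} = -4 + \frac{126 + 98}{2} = -4 + \frac{1}{2} \cdot 224 = -4 + 112 = 108$)
$\frac{B{\left(p \right)}}{v} = \frac{108}{5640} = 108 \cdot \frac{1}{5640} = \frac{9}{470}$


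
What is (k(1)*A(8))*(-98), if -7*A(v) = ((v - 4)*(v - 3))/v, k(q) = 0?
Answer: 0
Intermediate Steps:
A(v) = -(-4 + v)*(-3 + v)/(7*v) (A(v) = -(v - 4)*(v - 3)/(7*v) = -(-4 + v)*(-3 + v)/(7*v))
(k(1)*A(8))*(-98) = (0*(1 - 12/7/8 - 1/7*8))*(-98) = (0*(1 - 12/7*1/8 - 8/7))*(-98) = (0*(1 - 3/14 - 8/7))*(-98) = (0*(-5/14))*(-98) = 0*(-98) = 0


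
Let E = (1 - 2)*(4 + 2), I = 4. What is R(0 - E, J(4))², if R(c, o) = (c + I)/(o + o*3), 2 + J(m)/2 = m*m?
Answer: 25/3136 ≈ 0.0079719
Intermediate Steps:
J(m) = -4 + 2*m² (J(m) = -4 + 2*(m*m) = -4 + 2*m²)
E = -6 (E = -1*6 = -6)
R(c, o) = (4 + c)/(4*o) (R(c, o) = (c + 4)/(o + o*3) = (4 + c)/(o + 3*o) = (4 + c)/((4*o)) = (4 + c)*(1/(4*o)) = (4 + c)/(4*o))
R(0 - E, J(4))² = ((4 + (0 - 1*(-6)))/(4*(-4 + 2*4²)))² = ((4 + (0 + 6))/(4*(-4 + 2*16)))² = ((4 + 6)/(4*(-4 + 32)))² = ((¼)*10/28)² = ((¼)*(1/28)*10)² = (5/56)² = 25/3136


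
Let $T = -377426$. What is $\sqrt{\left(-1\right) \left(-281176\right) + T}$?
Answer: $25 i \sqrt{154} \approx 310.24 i$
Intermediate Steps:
$\sqrt{\left(-1\right) \left(-281176\right) + T} = \sqrt{\left(-1\right) \left(-281176\right) - 377426} = \sqrt{281176 - 377426} = \sqrt{-96250} = 25 i \sqrt{154}$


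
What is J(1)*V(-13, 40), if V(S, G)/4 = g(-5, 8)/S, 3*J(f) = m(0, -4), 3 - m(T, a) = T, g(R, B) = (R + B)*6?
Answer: -72/13 ≈ -5.5385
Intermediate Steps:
g(R, B) = 6*B + 6*R (g(R, B) = (B + R)*6 = 6*B + 6*R)
m(T, a) = 3 - T
J(f) = 1 (J(f) = (3 - 1*0)/3 = (3 + 0)/3 = (⅓)*3 = 1)
V(S, G) = 72/S (V(S, G) = 4*((6*8 + 6*(-5))/S) = 4*((48 - 30)/S) = 4*(18/S) = 72/S)
J(1)*V(-13, 40) = 1*(72/(-13)) = 1*(72*(-1/13)) = 1*(-72/13) = -72/13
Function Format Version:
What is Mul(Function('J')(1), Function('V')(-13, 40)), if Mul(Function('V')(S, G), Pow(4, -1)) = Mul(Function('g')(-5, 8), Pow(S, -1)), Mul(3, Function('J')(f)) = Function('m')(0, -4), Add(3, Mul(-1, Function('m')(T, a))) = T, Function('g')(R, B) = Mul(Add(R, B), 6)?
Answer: Rational(-72, 13) ≈ -5.5385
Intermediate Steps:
Function('g')(R, B) = Add(Mul(6, B), Mul(6, R)) (Function('g')(R, B) = Mul(Add(B, R), 6) = Add(Mul(6, B), Mul(6, R)))
Function('m')(T, a) = Add(3, Mul(-1, T))
Function('J')(f) = 1 (Function('J')(f) = Mul(Rational(1, 3), Add(3, Mul(-1, 0))) = Mul(Rational(1, 3), Add(3, 0)) = Mul(Rational(1, 3), 3) = 1)
Function('V')(S, G) = Mul(72, Pow(S, -1)) (Function('V')(S, G) = Mul(4, Mul(Add(Mul(6, 8), Mul(6, -5)), Pow(S, -1))) = Mul(4, Mul(Add(48, -30), Pow(S, -1))) = Mul(4, Mul(18, Pow(S, -1))) = Mul(72, Pow(S, -1)))
Mul(Function('J')(1), Function('V')(-13, 40)) = Mul(1, Mul(72, Pow(-13, -1))) = Mul(1, Mul(72, Rational(-1, 13))) = Mul(1, Rational(-72, 13)) = Rational(-72, 13)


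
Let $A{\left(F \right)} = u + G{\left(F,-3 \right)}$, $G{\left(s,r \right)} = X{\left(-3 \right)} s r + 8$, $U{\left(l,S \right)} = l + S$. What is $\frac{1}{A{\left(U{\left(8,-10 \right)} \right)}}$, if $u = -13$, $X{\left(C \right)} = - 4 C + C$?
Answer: $\frac{1}{49} \approx 0.020408$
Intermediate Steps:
$U{\left(l,S \right)} = S + l$
$X{\left(C \right)} = - 3 C$
$G{\left(s,r \right)} = 8 + 9 r s$ ($G{\left(s,r \right)} = \left(-3\right) \left(-3\right) s r + 8 = 9 s r + 8 = 9 r s + 8 = 8 + 9 r s$)
$A{\left(F \right)} = -5 - 27 F$ ($A{\left(F \right)} = -13 + \left(8 + 9 \left(-3\right) F\right) = -13 - \left(-8 + 27 F\right) = -5 - 27 F$)
$\frac{1}{A{\left(U{\left(8,-10 \right)} \right)}} = \frac{1}{-5 - 27 \left(-10 + 8\right)} = \frac{1}{-5 - -54} = \frac{1}{-5 + 54} = \frac{1}{49}$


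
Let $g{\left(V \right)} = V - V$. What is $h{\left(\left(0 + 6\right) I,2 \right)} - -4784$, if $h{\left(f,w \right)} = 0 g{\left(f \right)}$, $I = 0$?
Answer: $4784$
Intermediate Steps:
$g{\left(V \right)} = 0$
$h{\left(f,w \right)} = 0$ ($h{\left(f,w \right)} = 0 \cdot 0 = 0$)
$h{\left(\left(0 + 6\right) I,2 \right)} - -4784 = 0 - -4784 = 0 + 4784 = 4784$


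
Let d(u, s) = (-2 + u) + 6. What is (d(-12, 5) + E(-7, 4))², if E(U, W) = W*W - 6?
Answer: 4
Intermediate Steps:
E(U, W) = -6 + W² (E(U, W) = W² - 6 = -6 + W²)
d(u, s) = 4 + u
(d(-12, 5) + E(-7, 4))² = ((4 - 12) + (-6 + 4²))² = (-8 + (-6 + 16))² = (-8 + 10)² = 2² = 4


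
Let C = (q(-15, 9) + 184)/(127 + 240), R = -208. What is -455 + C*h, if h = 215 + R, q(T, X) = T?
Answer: -165802/367 ≈ -451.78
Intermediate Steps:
h = 7 (h = 215 - 208 = 7)
C = 169/367 (C = (-15 + 184)/(127 + 240) = 169/367 ≈ 0.46049)
-455 + C*h = -455 + (169/367)*7 = -455 + 1183/367 = -165802/367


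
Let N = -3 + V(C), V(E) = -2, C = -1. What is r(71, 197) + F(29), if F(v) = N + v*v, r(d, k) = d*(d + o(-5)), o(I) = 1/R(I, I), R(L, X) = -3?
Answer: 17560/3 ≈ 5853.3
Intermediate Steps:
o(I) = -⅓ (o(I) = 1/(-3) = -⅓)
N = -5 (N = -3 - 2 = -5)
r(d, k) = d*(-⅓ + d) (r(d, k) = d*(d - ⅓) = d*(-⅓ + d))
F(v) = -5 + v² (F(v) = -5 + v*v = -5 + v²)
r(71, 197) + F(29) = 71*(-⅓ + 71) + (-5 + 29²) = 71*(212/3) + (-5 + 841) = 15052/3 + 836 = 17560/3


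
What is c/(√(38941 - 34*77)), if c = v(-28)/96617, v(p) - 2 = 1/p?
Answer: 55*√36323/98263740148 ≈ 1.0667e-7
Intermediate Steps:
v(p) = 2 + 1/p
c = 55/2705276 (c = (2 + 1/(-28))/96617 = (2 - 1/28)*(1/96617) = (55/28)*(1/96617) = 55/2705276 ≈ 2.0331e-5)
c/(√(38941 - 34*77)) = 55/(2705276*(√(38941 - 34*77))) = 55/(2705276*(√(38941 - 2618))) = 55/(2705276*(√36323)) = 55*(√36323/36323)/2705276 = 55*√36323/98263740148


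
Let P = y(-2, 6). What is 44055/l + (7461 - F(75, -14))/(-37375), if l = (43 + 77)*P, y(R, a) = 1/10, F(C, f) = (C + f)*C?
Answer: 42218487/11500 ≈ 3671.2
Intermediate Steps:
F(C, f) = C*(C + f)
y(R, a) = 1/10
P = 1/10 ≈ 0.10000
l = 12 (l = (43 + 77)*(1/10) = 120*(1/10) = 12)
44055/l + (7461 - F(75, -14))/(-37375) = 44055/12 + (7461 - 75*(75 - 14))/(-37375) = 44055*(1/12) + (7461 - 75*61)*(-1/37375) = 14685/4 + (7461 - 1*4575)*(-1/37375) = 14685/4 + (7461 - 4575)*(-1/37375) = 14685/4 + 2886*(-1/37375) = 14685/4 - 222/2875 = 42218487/11500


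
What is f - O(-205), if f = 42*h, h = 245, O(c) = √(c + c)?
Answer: 10290 - I*√410 ≈ 10290.0 - 20.248*I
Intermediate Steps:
O(c) = √2*√c (O(c) = √(2*c) = √2*√c)
f = 10290 (f = 42*245 = 10290)
f - O(-205) = 10290 - √2*√(-205) = 10290 - √2*I*√205 = 10290 - I*√410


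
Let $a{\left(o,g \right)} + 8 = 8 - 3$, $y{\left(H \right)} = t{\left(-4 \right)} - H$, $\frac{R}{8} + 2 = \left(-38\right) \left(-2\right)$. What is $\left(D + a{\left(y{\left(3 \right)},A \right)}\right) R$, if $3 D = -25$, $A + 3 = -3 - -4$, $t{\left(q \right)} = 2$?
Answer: $- \frac{20128}{3} \approx -6709.3$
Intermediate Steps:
$R = 592$ ($R = -16 + 8 \left(\left(-38\right) \left(-2\right)\right) = -16 + 8 \cdot 76 = -16 + 608 = 592$)
$y{\left(H \right)} = 2 - H$
$A = -2$ ($A = -3 - -1 = -3 + \left(-3 + 4\right) = -3 + 1 = -2$)
$a{\left(o,g \right)} = -3$ ($a{\left(o,g \right)} = -8 + \left(8 - 3\right) = -8 + 5 = -3$)
$D = - \frac{25}{3}$ ($D = \frac{1}{3} \left(-25\right) = - \frac{25}{3} \approx -8.3333$)
$\left(D + a{\left(y{\left(3 \right)},A \right)}\right) R = \left(- \frac{25}{3} - 3\right) 592 = \left(- \frac{34}{3}\right) 592 = - \frac{20128}{3}$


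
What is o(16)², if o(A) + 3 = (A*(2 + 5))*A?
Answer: 3200521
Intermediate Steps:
o(A) = -3 + 7*A² (o(A) = -3 + (A*(2 + 5))*A = -3 + (A*7)*A = -3 + (7*A)*A = -3 + 7*A²)
o(16)² = (-3 + 7*16²)² = (-3 + 7*256)² = (-3 + 1792)² = 1789² = 3200521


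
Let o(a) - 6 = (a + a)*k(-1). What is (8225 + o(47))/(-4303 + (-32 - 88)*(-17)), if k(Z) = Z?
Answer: -8137/2263 ≈ -3.5957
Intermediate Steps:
o(a) = 6 - 2*a (o(a) = 6 + (a + a)*(-1) = 6 + (2*a)*(-1) = 6 - 2*a)
(8225 + o(47))/(-4303 + (-32 - 88)*(-17)) = (8225 + (6 - 2*47))/(-4303 + (-32 - 88)*(-17)) = (8225 + (6 - 94))/(-4303 - 120*(-17)) = (8225 - 88)/(-4303 + 2040) = 8137/(-2263) = 8137*(-1/2263) = -8137/2263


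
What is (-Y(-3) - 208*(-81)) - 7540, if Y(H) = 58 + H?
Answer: 9253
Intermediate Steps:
(-Y(-3) - 208*(-81)) - 7540 = (-(58 - 3) - 208*(-81)) - 7540 = (-1*55 + 16848) - 7540 = (-55 + 16848) - 7540 = 16793 - 7540 = 9253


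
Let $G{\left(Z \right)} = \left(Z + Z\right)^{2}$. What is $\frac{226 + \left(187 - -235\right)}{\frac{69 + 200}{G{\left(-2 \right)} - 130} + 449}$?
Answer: $\frac{73872}{50917} \approx 1.4508$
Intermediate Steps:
$G{\left(Z \right)} = 4 Z^{2}$ ($G{\left(Z \right)} = \left(2 Z\right)^{2} = 4 Z^{2}$)
$\frac{226 + \left(187 - -235\right)}{\frac{69 + 200}{G{\left(-2 \right)} - 130} + 449} = \frac{226 + \left(187 - -235\right)}{\frac{69 + 200}{4 \left(-2\right)^{2} - 130} + 449} = \frac{226 + \left(187 + 235\right)}{\frac{269}{4 \cdot 4 - 130} + 449} = \frac{226 + 422}{\frac{269}{16 - 130} + 449} = \frac{648}{\frac{269}{-114} + 449} = \frac{648}{269 \left(- \frac{1}{114}\right) + 449} = \frac{648}{- \frac{269}{114} + 449} = \frac{648}{\frac{50917}{114}} = 648 \cdot \frac{114}{50917} = \frac{73872}{50917}$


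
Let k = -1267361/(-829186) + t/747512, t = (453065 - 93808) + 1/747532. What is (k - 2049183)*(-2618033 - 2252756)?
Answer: 2312328636533600899133799661551/231670066079223712 ≈ 9.9811e+12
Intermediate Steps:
t = 268556103725/747532 (t = 359257 + 1/747532 = 268556103725/747532 ≈ 3.5926e+5)
k = 465435262584762237/231670066079223712 (k = -1267361/(-829186) + (268556103725/747532)/747512 = -1267361*(-1/829186) + (268556103725/747532)*(1/747512) = 1267361/829186 + 268556103725/558789140384 = 465435262584762237/231670066079223712 ≈ 2.0090)
(k - 2049183)*(-2618033 - 2252756) = (465435262584762237/231670066079223712 - 2049183)*(-2618033 - 2252756) = -474733895583159299065059/231670066079223712*(-4870789) = 2312328636533600899133799661551/231670066079223712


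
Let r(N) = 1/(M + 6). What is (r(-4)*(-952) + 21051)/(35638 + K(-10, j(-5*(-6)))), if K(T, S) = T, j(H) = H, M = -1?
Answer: 104303/178140 ≈ 0.58551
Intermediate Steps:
r(N) = ⅕ (r(N) = 1/(-1 + 6) = 1/5 = ⅕)
(r(-4)*(-952) + 21051)/(35638 + K(-10, j(-5*(-6)))) = ((⅕)*(-952) + 21051)/(35638 - 10) = (-952/5 + 21051)/35628 = (104303/5)*(1/35628) = 104303/178140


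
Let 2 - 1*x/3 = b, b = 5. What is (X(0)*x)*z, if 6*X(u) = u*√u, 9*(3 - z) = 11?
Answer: 0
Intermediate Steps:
z = 16/9 (z = 3 - ⅑*11 = 3 - 11/9 = 16/9 ≈ 1.7778)
x = -9 (x = 6 - 3*5 = 6 - 15 = -9)
X(u) = u^(3/2)/6 (X(u) = (u*√u)/6 = u^(3/2)/6)
(X(0)*x)*z = ((0^(3/2)/6)*(-9))*(16/9) = (((⅙)*0)*(-9))*(16/9) = (0*(-9))*(16/9) = 0*(16/9) = 0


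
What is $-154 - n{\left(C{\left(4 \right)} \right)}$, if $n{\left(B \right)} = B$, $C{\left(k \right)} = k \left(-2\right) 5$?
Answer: $-114$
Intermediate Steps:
$C{\left(k \right)} = - 10 k$ ($C{\left(k \right)} = - 2 k 5 = - 10 k$)
$-154 - n{\left(C{\left(4 \right)} \right)} = -154 - \left(-10\right) 4 = -154 - -40 = -154 + 40 = -114$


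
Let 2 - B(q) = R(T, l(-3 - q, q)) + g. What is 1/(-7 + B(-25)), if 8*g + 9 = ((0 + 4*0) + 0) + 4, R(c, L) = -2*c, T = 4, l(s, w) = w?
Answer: 8/29 ≈ 0.27586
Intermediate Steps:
g = -5/8 (g = -9/8 + (((0 + 4*0) + 0) + 4)/8 = -9/8 + (((0 + 0) + 0) + 4)/8 = -9/8 + ((0 + 0) + 4)/8 = -9/8 + (0 + 4)/8 = -9/8 + (⅛)*4 = -9/8 + ½ = -5/8 ≈ -0.62500)
B(q) = 85/8 (B(q) = 2 - (-2*4 - 5/8) = 2 - (-8 - 5/8) = 2 - 1*(-69/8) = 2 + 69/8 = 85/8)
1/(-7 + B(-25)) = 1/(-7 + 85/8) = 1/(29/8) = 8/29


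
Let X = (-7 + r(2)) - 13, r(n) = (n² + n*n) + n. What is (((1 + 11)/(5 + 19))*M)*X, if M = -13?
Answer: 65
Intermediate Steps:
r(n) = n + 2*n² (r(n) = (n² + n²) + n = 2*n² + n = n + 2*n²)
X = -10 (X = (-7 + 2*(1 + 2*2)) - 13 = (-7 + 2*(1 + 4)) - 13 = (-7 + 2*5) - 13 = (-7 + 10) - 13 = 3 - 13 = -10)
(((1 + 11)/(5 + 19))*M)*X = (((1 + 11)/(5 + 19))*(-13))*(-10) = ((12/24)*(-13))*(-10) = ((12*(1/24))*(-13))*(-10) = ((½)*(-13))*(-10) = -13/2*(-10) = 65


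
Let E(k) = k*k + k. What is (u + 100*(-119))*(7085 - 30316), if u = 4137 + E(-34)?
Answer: 154277071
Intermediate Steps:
E(k) = k + k² (E(k) = k² + k = k + k²)
u = 5259 (u = 4137 - 34*(1 - 34) = 4137 - 34*(-33) = 4137 + 1122 = 5259)
(u + 100*(-119))*(7085 - 30316) = (5259 + 100*(-119))*(7085 - 30316) = (5259 - 11900)*(-23231) = -6641*(-23231) = 154277071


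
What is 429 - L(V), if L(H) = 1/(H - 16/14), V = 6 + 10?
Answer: 44609/104 ≈ 428.93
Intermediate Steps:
V = 16
L(H) = 1/(-8/7 + H) (L(H) = 1/(H - 16*1/14) = 1/(H - 8/7) = 1/(-8/7 + H))
429 - L(V) = 429 - 7/(-8 + 7*16) = 429 - 7/(-8 + 112) = 429 - 7/104 = 44609/104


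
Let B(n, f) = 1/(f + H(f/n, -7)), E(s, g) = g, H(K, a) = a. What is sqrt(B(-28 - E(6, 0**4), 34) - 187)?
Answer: 2*I*sqrt(3786)/9 ≈ 13.673*I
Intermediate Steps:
B(n, f) = 1/(-7 + f) (B(n, f) = 1/(f - 7) = 1/(-7 + f))
sqrt(B(-28 - E(6, 0**4), 34) - 187) = sqrt(1/(-7 + 34) - 187) = sqrt(1/27 - 187) = sqrt(-5048/27) = 2*I*sqrt(3786)/9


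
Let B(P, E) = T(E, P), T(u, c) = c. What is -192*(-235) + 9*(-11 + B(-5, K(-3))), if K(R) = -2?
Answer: 44976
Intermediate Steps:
B(P, E) = P
-192*(-235) + 9*(-11 + B(-5, K(-3))) = -192*(-235) + 9*(-11 - 5) = 45120 + 9*(-16) = 45120 - 144 = 44976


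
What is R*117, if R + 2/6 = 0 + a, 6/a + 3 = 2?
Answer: -741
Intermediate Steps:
a = -6 (a = 6/(-3 + 2) = 6/(-1) = 6*(-1) = -6)
R = -19/3 (R = -⅓ + (0 - 6) = -⅓ - 6 = -19/3 ≈ -6.3333)
R*117 = -19/3*117 = -741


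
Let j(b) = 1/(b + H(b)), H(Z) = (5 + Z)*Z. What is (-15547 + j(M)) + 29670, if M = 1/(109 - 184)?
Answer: 6335602/449 ≈ 14110.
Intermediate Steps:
M = -1/75 (M = 1/(-75) = -1/75 ≈ -0.013333)
H(Z) = Z*(5 + Z)
j(b) = 1/(b + b*(5 + b))
(-15547 + j(M)) + 29670 = (-15547 + 1/((-1/75)*(6 - 1/75))) + 29670 = (-15547 - 75/449/75) + 29670 = (-15547 - 75*75/449) + 29670 = (-15547 - 5625/449) + 29670 = -6986228/449 + 29670 = 6335602/449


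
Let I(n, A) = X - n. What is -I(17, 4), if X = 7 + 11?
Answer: -1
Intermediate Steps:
X = 18
I(n, A) = 18 - n
-I(17, 4) = -(18 - 1*17) = -(18 - 17) = -1*1 = -1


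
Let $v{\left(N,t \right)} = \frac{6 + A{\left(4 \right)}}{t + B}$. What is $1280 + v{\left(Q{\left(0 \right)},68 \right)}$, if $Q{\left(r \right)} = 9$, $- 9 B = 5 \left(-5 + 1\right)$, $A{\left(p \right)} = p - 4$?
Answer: $\frac{404507}{316} \approx 1280.1$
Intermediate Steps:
$A{\left(p \right)} = -4 + p$ ($A{\left(p \right)} = p - 4 = -4 + p$)
$B = \frac{20}{9}$ ($B = - \frac{5 \left(-5 + 1\right)}{9} = - \frac{5 \left(-4\right)}{9} = \left(- \frac{1}{9}\right) \left(-20\right) = \frac{20}{9} \approx 2.2222$)
$v{\left(N,t \right)} = \frac{6}{\frac{20}{9} + t}$ ($v{\left(N,t \right)} = \frac{6 + \left(-4 + 4\right)}{t + \frac{20}{9}} = \frac{6 + 0}{\frac{20}{9} + t} = \frac{6}{\frac{20}{9} + t}$)
$1280 + v{\left(Q{\left(0 \right)},68 \right)} = 1280 + \frac{54}{20 + 9 \cdot 68} = 1280 + \frac{54}{20 + 612} = 1280 + \frac{54}{632} = 1280 + 54 \cdot \frac{1}{632} = 1280 + \frac{27}{316} = \frac{404507}{316}$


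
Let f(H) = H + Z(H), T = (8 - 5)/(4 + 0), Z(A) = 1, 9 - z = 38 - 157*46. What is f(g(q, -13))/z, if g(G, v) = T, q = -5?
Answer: 7/28772 ≈ 0.00024329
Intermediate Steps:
z = 7193 (z = 9 - (38 - 157*46) = 9 - (38 - 7222) = 9 - 1*(-7184) = 9 + 7184 = 7193)
T = ¾ (T = 3/4 = 3*(¼) = ¾ ≈ 0.75000)
g(G, v) = ¾
f(H) = 1 + H (f(H) = H + 1 = 1 + H)
f(g(q, -13))/z = (1 + ¾)/7193 = (7/4)*(1/7193) = 7/28772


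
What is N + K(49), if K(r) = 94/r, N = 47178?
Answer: 2311816/49 ≈ 47180.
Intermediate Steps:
N + K(49) = 47178 + 94/49 = 2311816/49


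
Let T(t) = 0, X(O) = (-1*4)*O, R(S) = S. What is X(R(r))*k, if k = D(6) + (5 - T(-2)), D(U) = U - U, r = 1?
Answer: -20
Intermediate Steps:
X(O) = -4*O
D(U) = 0
k = 5 (k = 0 + (5 - 1*0) = 0 + (5 + 0) = 0 + 5 = 5)
X(R(r))*k = -4*1*5 = -4*5 = -20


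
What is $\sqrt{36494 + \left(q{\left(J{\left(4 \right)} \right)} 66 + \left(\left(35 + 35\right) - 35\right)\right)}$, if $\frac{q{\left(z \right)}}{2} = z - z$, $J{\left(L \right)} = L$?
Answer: $\sqrt{36529} \approx 191.13$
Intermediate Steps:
$q{\left(z \right)} = 0$ ($q{\left(z \right)} = 2 \left(z - z\right) = 2 \cdot 0 = 0$)
$\sqrt{36494 + \left(q{\left(J{\left(4 \right)} \right)} 66 + \left(\left(35 + 35\right) - 35\right)\right)} = \sqrt{36494 + \left(0 \cdot 66 + \left(\left(35 + 35\right) - 35\right)\right)} = \sqrt{36494 + \left(0 + \left(70 - 35\right)\right)} = \sqrt{36494 + \left(0 + 35\right)} = \sqrt{36494 + 35} = \sqrt{36529}$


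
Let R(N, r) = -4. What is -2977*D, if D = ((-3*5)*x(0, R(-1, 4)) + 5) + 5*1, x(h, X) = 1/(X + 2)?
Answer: -104195/2 ≈ -52098.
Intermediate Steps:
x(h, X) = 1/(2 + X)
D = 35/2 (D = ((-3*5)/(2 - 4) + 5) + 5*1 = (-15/(-2) + 5) + 5 = (-15*(-½) + 5) + 5 = (15/2 + 5) + 5 = 25/2 + 5 = 35/2 ≈ 17.500)
-2977*D = -2977*35/2 = -104195/2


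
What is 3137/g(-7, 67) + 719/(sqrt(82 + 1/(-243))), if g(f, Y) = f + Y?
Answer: 3137/60 + 6471*sqrt(2391)/3985 ≈ 131.69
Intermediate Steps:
g(f, Y) = Y + f
3137/g(-7, 67) + 719/(sqrt(82 + 1/(-243))) = 3137/(67 - 7) + 719/(sqrt(82 + 1/(-243))) = 3137/60 + 719/(sqrt(82 - 1/243)) = 3137*(1/60) + 719/(sqrt(19925/243)) = 3137/60 + 719/((5*sqrt(2391)/27)) = 3137/60 + 719*(9*sqrt(2391)/3985) = 3137/60 + 6471*sqrt(2391)/3985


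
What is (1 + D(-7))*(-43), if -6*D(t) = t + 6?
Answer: -301/6 ≈ -50.167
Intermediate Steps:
D(t) = -1 - t/6 (D(t) = -(t + 6)/6 = -(6 + t)/6 = -1 - t/6)
(1 + D(-7))*(-43) = (1 + (-1 - 1/6*(-7)))*(-43) = (1 + (-1 + 7/6))*(-43) = (1 + 1/6)*(-43) = (7/6)*(-43) = -301/6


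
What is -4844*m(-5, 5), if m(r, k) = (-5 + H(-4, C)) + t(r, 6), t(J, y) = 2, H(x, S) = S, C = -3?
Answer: 29064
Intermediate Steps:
m(r, k) = -6 (m(r, k) = (-5 - 3) + 2 = -8 + 2 = -6)
-4844*m(-5, 5) = -4844*(-6) = 29064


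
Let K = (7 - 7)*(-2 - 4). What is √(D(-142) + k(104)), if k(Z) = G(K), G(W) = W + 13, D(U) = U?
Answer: I*√129 ≈ 11.358*I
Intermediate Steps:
K = 0 (K = 0*(-6) = 0)
G(W) = 13 + W
k(Z) = 13 (k(Z) = 13 + 0 = 13)
√(D(-142) + k(104)) = √(-142 + 13) = √(-129) = I*√129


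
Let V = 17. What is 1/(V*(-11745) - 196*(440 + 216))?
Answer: -1/328241 ≈ -3.0465e-6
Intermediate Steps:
1/(V*(-11745) - 196*(440 + 216)) = 1/(17*(-11745) - 196*(440 + 216)) = 1/(-199665 - 196*656) = 1/(-199665 - 128576) = 1/(-328241) = -1/328241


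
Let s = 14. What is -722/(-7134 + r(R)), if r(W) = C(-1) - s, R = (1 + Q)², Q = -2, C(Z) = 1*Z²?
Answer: 722/7147 ≈ 0.10102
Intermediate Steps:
C(Z) = Z²
R = 1 (R = (1 - 2)² = (-1)² = 1)
r(W) = -13 (r(W) = (-1)² - 1*14 = 1 - 14 = -13)
-722/(-7134 + r(R)) = -722/(-7134 - 13) = -722/(-7147) = -1/7147*(-722) = 722/7147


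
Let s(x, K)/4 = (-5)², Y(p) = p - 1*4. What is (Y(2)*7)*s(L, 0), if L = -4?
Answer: -1400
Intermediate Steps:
Y(p) = -4 + p (Y(p) = p - 4 = -4 + p)
s(x, K) = 100 (s(x, K) = 4*(-5)² = 4*25 = 100)
(Y(2)*7)*s(L, 0) = ((-4 + 2)*7)*100 = -2*7*100 = -14*100 = -1400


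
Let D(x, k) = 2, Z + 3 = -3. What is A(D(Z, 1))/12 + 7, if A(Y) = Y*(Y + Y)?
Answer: 23/3 ≈ 7.6667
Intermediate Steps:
Z = -6 (Z = -3 - 3 = -6)
A(Y) = 2*Y**2 (A(Y) = Y*(2*Y) = 2*Y**2)
A(D(Z, 1))/12 + 7 = (2*2**2)/12 + 7 = (2*4)*(1/12) + 7 = 8*(1/12) + 7 = 2/3 + 7 = 23/3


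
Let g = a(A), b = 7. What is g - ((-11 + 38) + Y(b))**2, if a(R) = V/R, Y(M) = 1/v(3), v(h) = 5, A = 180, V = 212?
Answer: -166199/225 ≈ -738.66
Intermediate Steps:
Y(M) = 1/5
a(R) = 212/R
g = 53/45 (g = 212/180 = 212*(1/180) = 53/45 ≈ 1.1778)
g - ((-11 + 38) + Y(b))**2 = 53/45 - ((-11 + 38) + 1/5)**2 = 53/45 - (27 + 1/5)**2 = 53/45 - (136/5)**2 = 53/45 - 1*18496/25 = 53/45 - 18496/25 = -166199/225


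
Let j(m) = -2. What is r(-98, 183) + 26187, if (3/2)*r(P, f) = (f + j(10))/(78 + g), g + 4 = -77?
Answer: 235321/9 ≈ 26147.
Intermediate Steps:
g = -81 (g = -4 - 77 = -81)
r(P, f) = 4/9 - 2*f/9 (r(P, f) = 2*((f - 2)/(78 - 81))/3 = 2*((-2 + f)/(-3))/3 = 2*((-2 + f)*(-⅓))/3 = 2*(⅔ - f/3)/3 = 4/9 - 2*f/9)
r(-98, 183) + 26187 = (4/9 - 2/9*183) + 26187 = (4/9 - 122/3) + 26187 = -362/9 + 26187 = 235321/9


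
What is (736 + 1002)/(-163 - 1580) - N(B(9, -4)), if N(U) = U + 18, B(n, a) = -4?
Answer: -26140/1743 ≈ -14.997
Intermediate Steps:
N(U) = 18 + U
(736 + 1002)/(-163 - 1580) - N(B(9, -4)) = (736 + 1002)/(-163 - 1580) - (18 - 4) = 1738/(-1743) - 1*14 = 1738*(-1/1743) - 14 = -1738/1743 - 14 = -26140/1743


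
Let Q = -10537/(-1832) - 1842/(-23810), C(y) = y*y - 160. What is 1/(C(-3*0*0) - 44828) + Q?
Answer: 1429828547989/245296620120 ≈ 5.8290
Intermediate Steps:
C(y) = -160 + y² (C(y) = y² - 160 = -160 + y²)
Q = 127130257/21809960 (Q = -10537*(-1/1832) - 1842*(-1/23810) = 10537/1832 + 921/11905 = 127130257/21809960 ≈ 5.8290)
1/(C(-3*0*0) - 44828) + Q = 1/((-160 + (-3*0*0)²) - 44828) + 127130257/21809960 = 1/((-160 + (0*0)²) - 44828) + 127130257/21809960 = 1/((-160 + 0²) - 44828) + 127130257/21809960 = 1/((-160 + 0) - 44828) + 127130257/21809960 = 1/(-160 - 44828) + 127130257/21809960 = 1/(-44988) + 127130257/21809960 = -1/44988 + 127130257/21809960 = 1429828547989/245296620120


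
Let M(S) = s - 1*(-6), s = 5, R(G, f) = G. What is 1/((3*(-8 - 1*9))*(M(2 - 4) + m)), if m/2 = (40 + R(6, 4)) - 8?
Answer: -1/4437 ≈ -0.00022538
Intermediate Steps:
M(S) = 11 (M(S) = 5 - 1*(-6) = 5 + 6 = 11)
m = 76 (m = 2*((40 + 6) - 8) = 2*(46 - 8) = 2*38 = 76)
1/((3*(-8 - 1*9))*(M(2 - 4) + m)) = 1/((3*(-8 - 1*9))*(11 + 76)) = 1/((3*(-8 - 9))*87) = 1/((3*(-17))*87) = 1/(-51*87) = 1/(-4437) = -1/4437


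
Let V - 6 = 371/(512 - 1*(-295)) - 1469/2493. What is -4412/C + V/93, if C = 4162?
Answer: -129389874284/129786519861 ≈ -0.99694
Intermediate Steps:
V = 3936842/670617 (V = 6 + (371/(512 - 1*(-295)) - 1469/2493) = 6 + (371/(512 + 295) - 1469*1/2493) = 6 + (371/807 - 1469/2493) = 6 - 86860/670617 = 3936842/670617 ≈ 5.8705)
-4412/C + V/93 = -4412/4162 + (3936842/670617)/93 = -4412*1/4162 + (3936842/670617)*(1/93) = -2206/2081 + 3936842/62367381 = -129389874284/129786519861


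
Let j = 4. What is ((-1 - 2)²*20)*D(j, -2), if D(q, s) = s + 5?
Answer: 540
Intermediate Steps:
D(q, s) = 5 + s
((-1 - 2)²*20)*D(j, -2) = ((-1 - 2)²*20)*(5 - 2) = ((-3)²*20)*3 = (9*20)*3 = 180*3 = 540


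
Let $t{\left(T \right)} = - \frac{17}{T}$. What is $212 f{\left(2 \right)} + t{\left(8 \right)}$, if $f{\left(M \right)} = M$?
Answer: $\frac{3375}{8} \approx 421.88$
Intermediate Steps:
$212 f{\left(2 \right)} + t{\left(8 \right)} = 212 \cdot 2 - \frac{17}{8} = 424 - \frac{17}{8} = \frac{3375}{8}$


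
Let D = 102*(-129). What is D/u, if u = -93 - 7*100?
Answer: 13158/793 ≈ 16.593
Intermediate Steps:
D = -13158
u = -793 (u = -93 - 700 = -793)
D/u = -13158/(-793) = -13158*(-1/793) = 13158/793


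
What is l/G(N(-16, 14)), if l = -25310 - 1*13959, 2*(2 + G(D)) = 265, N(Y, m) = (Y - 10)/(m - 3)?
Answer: -78538/261 ≈ -300.91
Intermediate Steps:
N(Y, m) = (-10 + Y)/(-3 + m)
G(D) = 261/2 (G(D) = -2 + (1/2)*265 = -2 + 265/2 = 261/2)
l = -39269 (l = -25310 - 13959 = -39269)
l/G(N(-16, 14)) = -39269/261/2 = -39269*2/261 = -78538/261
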